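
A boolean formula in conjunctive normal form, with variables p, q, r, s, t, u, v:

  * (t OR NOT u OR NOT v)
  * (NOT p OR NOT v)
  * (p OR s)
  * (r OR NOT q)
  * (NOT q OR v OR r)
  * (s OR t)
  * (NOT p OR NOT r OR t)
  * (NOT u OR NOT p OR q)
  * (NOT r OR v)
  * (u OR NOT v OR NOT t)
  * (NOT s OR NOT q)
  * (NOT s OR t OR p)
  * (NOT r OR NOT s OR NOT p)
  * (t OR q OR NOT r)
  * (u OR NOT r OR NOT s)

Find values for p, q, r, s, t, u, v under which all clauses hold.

p=F, q=F, r=T, s=T, t=T, u=T, v=T

Branch on p: take p = False.
  then s is forced to True.
  then q is forced to False.
  then t is forced to True.
Branch on r: take r = True.
  then v is forced to True.
  then u is forced to True.
Every clause has at least one true literal under this assignment.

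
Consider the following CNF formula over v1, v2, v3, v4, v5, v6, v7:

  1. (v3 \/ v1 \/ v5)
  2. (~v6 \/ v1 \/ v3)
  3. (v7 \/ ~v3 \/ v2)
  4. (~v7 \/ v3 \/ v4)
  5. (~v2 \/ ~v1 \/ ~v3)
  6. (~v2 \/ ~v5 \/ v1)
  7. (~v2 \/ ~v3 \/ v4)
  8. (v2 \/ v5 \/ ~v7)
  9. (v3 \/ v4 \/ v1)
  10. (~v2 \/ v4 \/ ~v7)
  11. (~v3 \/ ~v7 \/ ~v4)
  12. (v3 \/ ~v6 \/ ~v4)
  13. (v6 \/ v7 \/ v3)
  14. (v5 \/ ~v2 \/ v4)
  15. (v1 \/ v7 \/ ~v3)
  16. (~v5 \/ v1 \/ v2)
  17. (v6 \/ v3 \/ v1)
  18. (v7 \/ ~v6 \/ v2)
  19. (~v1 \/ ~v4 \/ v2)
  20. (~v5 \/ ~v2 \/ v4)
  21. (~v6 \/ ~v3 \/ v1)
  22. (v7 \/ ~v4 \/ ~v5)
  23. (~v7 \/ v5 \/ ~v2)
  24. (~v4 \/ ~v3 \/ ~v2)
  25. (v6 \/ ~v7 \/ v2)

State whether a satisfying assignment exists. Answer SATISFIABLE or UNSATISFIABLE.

Try v1 = True.
Set v2 = True and propagate.
  then v3 is forced to False.
The remaining clauses are satisfied by v4 = True, v5 = True, v6 = False, v7 = True.
Every clause has at least one true literal under this assignment.
So v1=1, v2=1, v3=0, v4=1, v5=1, v6=0, v7=1 is a satisfying assignment.

SATISFIABLE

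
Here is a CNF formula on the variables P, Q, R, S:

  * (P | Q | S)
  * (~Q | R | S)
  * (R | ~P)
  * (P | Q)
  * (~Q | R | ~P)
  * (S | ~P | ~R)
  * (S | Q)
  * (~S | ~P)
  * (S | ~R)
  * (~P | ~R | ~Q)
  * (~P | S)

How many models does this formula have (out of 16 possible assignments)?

2

The models are:
  P=0 Q=1 R=0 S=1
  P=0 Q=1 R=1 S=1
Count: 2.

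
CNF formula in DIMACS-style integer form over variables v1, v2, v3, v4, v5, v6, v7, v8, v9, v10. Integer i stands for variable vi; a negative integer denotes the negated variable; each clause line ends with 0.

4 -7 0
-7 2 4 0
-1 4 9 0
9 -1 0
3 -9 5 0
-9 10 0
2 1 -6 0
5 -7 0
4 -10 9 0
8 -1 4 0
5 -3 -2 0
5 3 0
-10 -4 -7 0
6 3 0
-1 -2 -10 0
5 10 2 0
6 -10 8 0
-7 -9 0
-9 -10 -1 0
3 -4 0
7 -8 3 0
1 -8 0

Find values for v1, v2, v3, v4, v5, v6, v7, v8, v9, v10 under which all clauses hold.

v1=False, v2=True, v3=True, v4=True, v5=True, v6=False, v7=False, v8=False, v9=False, v10=False

Pure literal: v5 appears only positively; assign v5 = True.
Branch on v1: take v1 = False.
  then v8 is forced to False.
Branch on v2: take v2 = True.
The remaining clauses are satisfied by v3 = True, v4 = True, v6 = False, v7 = False, v9 = False, v10 = False.
Every clause has at least one true literal under this assignment.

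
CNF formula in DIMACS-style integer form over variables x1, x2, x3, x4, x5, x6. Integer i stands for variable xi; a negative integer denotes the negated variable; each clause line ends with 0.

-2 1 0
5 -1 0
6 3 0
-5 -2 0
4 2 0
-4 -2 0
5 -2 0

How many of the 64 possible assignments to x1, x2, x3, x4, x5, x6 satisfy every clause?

9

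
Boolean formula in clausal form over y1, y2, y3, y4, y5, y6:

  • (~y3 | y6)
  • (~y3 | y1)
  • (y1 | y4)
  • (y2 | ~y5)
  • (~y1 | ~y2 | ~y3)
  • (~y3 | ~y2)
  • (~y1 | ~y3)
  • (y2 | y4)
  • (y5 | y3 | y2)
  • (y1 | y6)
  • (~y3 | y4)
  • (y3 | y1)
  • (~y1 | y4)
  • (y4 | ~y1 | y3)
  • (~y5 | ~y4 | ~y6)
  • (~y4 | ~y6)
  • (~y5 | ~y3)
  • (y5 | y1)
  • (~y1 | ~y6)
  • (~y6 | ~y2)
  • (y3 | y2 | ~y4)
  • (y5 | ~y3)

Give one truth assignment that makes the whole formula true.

y1=1, y2=1, y3=0, y4=1, y5=1, y6=0

Set y1 = True and propagate.
  then y3 is forced to False.
  then y4 is forced to True.
  then y6 is forced to False.
  then y2 is forced to True.
y5 is now unconstrained; take y5 = True.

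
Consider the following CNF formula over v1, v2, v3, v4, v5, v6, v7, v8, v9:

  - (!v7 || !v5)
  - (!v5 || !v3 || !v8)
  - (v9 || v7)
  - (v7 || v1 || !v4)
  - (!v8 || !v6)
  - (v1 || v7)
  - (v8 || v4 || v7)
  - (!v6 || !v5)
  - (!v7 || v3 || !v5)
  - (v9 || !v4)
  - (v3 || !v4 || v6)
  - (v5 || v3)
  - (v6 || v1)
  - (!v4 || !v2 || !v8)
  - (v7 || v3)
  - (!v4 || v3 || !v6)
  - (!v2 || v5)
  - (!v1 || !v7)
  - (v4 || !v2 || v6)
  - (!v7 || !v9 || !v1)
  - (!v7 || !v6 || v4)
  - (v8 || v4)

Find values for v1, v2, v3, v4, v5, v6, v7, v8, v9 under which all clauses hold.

v1 = True, v2 = False, v3 = True, v4 = True, v5 = False, v6 = False, v7 = False, v8 = True, v9 = True

Pure literal: v2 appears only negated; assign v2 = False.
Try v1 = True.
  then v7 is forced to False.
  then v9 is forced to True.
  then v3 is forced to True.
Try v4 = True.
Try v5 = False.
For the remaining variables, v6 = False, v8 = True works.
Every clause has at least one true literal under this assignment.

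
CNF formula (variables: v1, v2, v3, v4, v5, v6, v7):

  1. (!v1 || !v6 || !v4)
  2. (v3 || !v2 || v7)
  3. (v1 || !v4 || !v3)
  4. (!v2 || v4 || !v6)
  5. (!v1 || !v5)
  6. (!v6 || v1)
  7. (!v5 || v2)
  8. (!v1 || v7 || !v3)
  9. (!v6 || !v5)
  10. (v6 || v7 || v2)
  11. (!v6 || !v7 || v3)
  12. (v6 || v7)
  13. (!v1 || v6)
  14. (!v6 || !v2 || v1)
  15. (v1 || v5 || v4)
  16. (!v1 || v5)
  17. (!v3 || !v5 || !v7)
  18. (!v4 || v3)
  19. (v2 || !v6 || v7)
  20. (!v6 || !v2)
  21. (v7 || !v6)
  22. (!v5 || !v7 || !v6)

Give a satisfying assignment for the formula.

v1=0  v2=1  v3=0  v4=0  v5=1  v6=0  v7=1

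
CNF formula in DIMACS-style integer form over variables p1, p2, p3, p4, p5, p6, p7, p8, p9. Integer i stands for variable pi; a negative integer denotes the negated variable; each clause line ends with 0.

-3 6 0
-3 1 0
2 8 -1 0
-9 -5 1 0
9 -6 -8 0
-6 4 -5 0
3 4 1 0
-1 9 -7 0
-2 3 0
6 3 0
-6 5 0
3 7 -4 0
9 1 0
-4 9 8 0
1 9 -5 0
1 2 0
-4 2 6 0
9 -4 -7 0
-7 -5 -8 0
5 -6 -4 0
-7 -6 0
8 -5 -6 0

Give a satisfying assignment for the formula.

Try p1 = True.
Branch on p2: take p2 = True.
  then p3 is forced to True.
  then p6 is forced to True.
  then p5 is forced to True.
  then p4 is forced to True.
  then p7 is forced to False.
  then p8 is forced to True.
  then p9 is forced to True.
Every clause has at least one true literal under this assignment.

p1 = T, p2 = T, p3 = T, p4 = T, p5 = T, p6 = T, p7 = F, p8 = T, p9 = T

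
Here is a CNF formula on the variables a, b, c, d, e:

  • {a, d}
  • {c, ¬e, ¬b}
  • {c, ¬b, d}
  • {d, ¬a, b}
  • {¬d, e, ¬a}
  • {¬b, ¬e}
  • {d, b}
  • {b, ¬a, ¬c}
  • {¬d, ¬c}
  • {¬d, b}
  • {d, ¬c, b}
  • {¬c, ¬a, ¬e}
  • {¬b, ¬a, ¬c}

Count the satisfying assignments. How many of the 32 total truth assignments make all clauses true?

1

The models are:
  a=0 b=1 c=0 d=1 e=0
That's 1 in total.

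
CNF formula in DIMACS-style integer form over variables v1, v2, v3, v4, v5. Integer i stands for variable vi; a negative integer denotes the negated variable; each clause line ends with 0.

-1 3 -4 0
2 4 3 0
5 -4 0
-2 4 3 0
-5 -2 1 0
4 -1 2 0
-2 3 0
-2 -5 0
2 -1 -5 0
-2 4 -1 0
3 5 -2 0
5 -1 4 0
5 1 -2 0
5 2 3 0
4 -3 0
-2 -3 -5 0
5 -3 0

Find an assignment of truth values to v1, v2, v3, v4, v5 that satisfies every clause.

Branch on v1: take v1 = False.
For the remaining variables, v2 = False, v3 = False, v4 = True, v5 = True works.

v1=F, v2=F, v3=F, v4=T, v5=T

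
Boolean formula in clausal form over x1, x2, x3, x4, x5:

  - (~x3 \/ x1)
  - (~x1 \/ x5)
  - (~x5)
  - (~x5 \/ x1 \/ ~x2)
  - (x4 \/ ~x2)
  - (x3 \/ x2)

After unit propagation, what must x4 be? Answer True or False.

True

(~x5) stands alone — x5 = False.
(~x1 \/ x5): since x5 = False, the clause reduces to (~x1). x1 = False.
In (~x3 \/ x1), x1 is now false; ~x3 must hold, so x3 = False.
In (x3 \/ x2), x3 is now false; x2 must hold, so x2 = True.
In (x4 \/ ~x2), ~x2 is now false; x4 must hold, so x4 = True.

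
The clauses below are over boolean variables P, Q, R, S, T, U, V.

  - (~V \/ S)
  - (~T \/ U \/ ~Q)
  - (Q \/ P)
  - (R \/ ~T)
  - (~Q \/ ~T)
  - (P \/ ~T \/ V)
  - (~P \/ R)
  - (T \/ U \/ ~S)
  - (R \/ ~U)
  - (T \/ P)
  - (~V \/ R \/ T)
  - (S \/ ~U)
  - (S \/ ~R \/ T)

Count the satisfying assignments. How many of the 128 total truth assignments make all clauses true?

Split on T, then R.
  T=1, R=1: 5 of the 32 assignments to (P,Q,S,U,V) work.
  T=1, R=0: a clause becomes empty — 0.
  T=0, R=1: remaining (P,Q,S,U,V) ∈ {(1,0,1,1,0); (1,0,1,1,1); (1,1,1,1,0); (1,1,1,1,1)} — 4.
  T=0, R=0: a clause becomes empty — 0.
Total: 5 + 0 + 4 + 0 = 9.

9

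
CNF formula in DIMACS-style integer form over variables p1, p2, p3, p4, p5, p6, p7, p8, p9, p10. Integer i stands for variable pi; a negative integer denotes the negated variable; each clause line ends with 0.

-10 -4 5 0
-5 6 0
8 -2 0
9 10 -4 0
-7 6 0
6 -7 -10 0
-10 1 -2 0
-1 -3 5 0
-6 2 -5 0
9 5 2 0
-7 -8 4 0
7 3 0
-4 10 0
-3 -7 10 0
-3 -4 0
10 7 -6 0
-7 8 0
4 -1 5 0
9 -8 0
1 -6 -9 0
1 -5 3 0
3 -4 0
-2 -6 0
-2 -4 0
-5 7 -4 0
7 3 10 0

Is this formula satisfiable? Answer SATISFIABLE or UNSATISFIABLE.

SATISFIABLE

Set p1 = False and propagate.
Set p2 = False and propagate.
Set p3 = True and propagate.
  then p4 is forced to False.
The remaining clauses are satisfied by p5 = False, p6 = False, p7 = False, p8 = True, p9 = True, p10 = False.
Every clause has at least one true literal under this assignment.
So p1=False, p2=False, p3=True, p4=False, p5=False, p6=False, p7=False, p8=True, p9=True, p10=False is a satisfying assignment.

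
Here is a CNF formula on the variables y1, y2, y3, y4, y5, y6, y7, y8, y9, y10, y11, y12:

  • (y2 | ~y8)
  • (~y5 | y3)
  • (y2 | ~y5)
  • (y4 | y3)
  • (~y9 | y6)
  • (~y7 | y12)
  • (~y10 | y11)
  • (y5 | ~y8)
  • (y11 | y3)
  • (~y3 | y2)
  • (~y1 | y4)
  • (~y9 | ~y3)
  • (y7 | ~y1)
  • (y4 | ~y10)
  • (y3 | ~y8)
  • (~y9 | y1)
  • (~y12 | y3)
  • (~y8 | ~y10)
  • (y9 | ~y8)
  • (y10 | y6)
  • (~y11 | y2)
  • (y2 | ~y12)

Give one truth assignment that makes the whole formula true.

y1=F, y2=T, y3=T, y4=F, y5=F, y6=T, y7=F, y8=F, y9=F, y10=F, y11=T, y12=F

Check each clause:
  1. (y2 | ~y8) — ~y8 is true.
  2. (~y5 | y3) — y3 is true.
  3. (y2 | ~y5) — y2 is true.
  4. (y3 | y4) — y3 is true.
  5. (y6 | ~y9) — y6 is true.
  6. (~y7 | y12) — ~y7 is true.
  7. (y11 | ~y10) — y11 is true.
  8. (y5 | ~y8) — ~y8 is true.
  9. (y3 | y11) — y3 is true.
  10. (~y3 | y2) — y2 is true.
  11. (y4 | ~y1) — ~y1 is true.
  12. (~y9 | ~y3) — ~y9 is true.
  13. (y7 | ~y1) — ~y1 is true.
  14. (~y10 | y4) — ~y10 is true.
  15. (~y8 | y3) — ~y8 is true.
  16. (y1 | ~y9) — ~y9 is true.
  17. (~y12 | y3) — y3 is true.
  18. (~y10 | ~y8) — ~y8 is true.
  19. (~y8 | y9) — ~y8 is true.
  20. (y6 | y10) — y6 is true.
  21. (y2 | ~y11) — y2 is true.
  22. (y2 | ~y12) — y2 is true.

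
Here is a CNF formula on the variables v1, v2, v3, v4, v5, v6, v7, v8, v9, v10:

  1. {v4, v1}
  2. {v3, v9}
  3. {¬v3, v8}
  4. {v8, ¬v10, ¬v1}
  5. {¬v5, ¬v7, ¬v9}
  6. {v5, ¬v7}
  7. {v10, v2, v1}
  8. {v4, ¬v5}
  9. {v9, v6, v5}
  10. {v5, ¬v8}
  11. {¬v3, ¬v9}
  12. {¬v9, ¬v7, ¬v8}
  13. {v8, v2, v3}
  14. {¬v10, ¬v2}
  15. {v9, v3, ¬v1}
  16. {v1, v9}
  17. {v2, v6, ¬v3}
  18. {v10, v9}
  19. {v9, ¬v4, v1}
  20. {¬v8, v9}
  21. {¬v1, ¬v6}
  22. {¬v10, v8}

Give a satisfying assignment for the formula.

v1 = 0, v2 = 0, v3 = 0, v4 = 1, v5 = 1, v6 = 0, v7 = 0, v8 = 1, v9 = 1, v10 = 1

Pure literal: v7 appears only negated; assign v7 = False.
Set v1 = False and propagate.
  then v4 is forced to True.
  then v9 is forced to True.
  then v3 is forced to False.
The remaining clauses are satisfied by v2 = False, v5 = True, v6 = False, v8 = True, v10 = True.
Every clause has at least one true literal under this assignment.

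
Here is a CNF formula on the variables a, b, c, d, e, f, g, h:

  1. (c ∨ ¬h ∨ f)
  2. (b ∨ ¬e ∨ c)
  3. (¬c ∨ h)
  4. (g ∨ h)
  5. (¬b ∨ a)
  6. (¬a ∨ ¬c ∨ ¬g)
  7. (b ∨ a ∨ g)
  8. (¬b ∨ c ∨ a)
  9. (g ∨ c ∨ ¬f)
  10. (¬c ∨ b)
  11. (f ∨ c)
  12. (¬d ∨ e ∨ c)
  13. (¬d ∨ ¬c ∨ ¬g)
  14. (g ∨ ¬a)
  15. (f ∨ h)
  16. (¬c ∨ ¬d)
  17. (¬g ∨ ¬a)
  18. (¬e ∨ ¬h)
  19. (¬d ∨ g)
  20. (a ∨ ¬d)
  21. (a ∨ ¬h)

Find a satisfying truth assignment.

Pure literal: d appears only negated; assign d = False.
Set a = False and propagate.
  then b is forced to False.
  then g is forced to True.
  then c is forced to False.
  then e is forced to False.
  then f is forced to True.
  then h is forced to False.
Every clause has at least one true literal under this assignment.

a=F  b=F  c=F  d=F  e=F  f=T  g=T  h=F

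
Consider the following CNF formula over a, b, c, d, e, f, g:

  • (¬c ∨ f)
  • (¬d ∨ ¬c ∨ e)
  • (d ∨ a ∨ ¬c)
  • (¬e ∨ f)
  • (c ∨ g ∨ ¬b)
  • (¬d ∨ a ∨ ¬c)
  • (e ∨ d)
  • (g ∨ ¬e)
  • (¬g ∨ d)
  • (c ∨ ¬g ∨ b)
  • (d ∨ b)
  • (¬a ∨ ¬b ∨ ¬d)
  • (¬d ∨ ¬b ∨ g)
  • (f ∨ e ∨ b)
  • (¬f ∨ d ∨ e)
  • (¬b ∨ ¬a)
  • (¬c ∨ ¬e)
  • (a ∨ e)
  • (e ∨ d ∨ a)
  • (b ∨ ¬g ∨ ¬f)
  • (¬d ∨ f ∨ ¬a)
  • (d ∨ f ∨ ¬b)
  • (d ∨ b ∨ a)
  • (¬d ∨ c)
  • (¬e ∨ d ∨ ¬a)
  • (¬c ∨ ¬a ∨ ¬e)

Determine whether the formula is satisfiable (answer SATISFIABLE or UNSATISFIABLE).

UNSATISFIABLE

d = True:
  propagation gives c=True, f=True, e=True; an empty clause results — contradiction.
d = False:
  propagation gives e=True, f=True, g=True; an empty clause results — contradiction.
Every branch closes, so no satisfying assignment exists.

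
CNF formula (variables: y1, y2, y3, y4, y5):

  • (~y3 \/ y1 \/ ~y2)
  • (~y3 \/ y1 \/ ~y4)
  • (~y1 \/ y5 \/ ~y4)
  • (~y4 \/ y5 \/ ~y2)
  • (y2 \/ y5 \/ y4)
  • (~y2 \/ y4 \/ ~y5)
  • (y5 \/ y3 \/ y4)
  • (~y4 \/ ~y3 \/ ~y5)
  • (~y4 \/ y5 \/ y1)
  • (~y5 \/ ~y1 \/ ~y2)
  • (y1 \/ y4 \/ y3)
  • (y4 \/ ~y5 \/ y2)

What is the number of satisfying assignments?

The models are:
  y1=0 y2=0 y3=0 y4=1 y5=1
  y1=0 y2=1 y3=0 y4=1 y5=1
  y1=1 y2=0 y3=0 y4=1 y5=1
  y1=1 y2=1 y3=1 y4=0 y5=0
That's 4 in total.

4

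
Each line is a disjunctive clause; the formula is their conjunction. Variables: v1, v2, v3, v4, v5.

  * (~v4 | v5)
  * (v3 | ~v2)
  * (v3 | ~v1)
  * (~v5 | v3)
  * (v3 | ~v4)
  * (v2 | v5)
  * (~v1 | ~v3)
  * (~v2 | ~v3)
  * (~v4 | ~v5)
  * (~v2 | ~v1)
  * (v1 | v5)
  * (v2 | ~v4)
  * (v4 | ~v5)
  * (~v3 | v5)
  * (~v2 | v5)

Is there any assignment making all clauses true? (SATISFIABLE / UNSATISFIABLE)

v5 = True:
  propagation gives v3=True, v1=False, v2=False, v4=False; an empty clause results — contradiction.
v5 = False:
  propagation gives v4=False, v2=True; an empty clause results — contradiction.
Every branch closes, so no satisfying assignment exists.

UNSATISFIABLE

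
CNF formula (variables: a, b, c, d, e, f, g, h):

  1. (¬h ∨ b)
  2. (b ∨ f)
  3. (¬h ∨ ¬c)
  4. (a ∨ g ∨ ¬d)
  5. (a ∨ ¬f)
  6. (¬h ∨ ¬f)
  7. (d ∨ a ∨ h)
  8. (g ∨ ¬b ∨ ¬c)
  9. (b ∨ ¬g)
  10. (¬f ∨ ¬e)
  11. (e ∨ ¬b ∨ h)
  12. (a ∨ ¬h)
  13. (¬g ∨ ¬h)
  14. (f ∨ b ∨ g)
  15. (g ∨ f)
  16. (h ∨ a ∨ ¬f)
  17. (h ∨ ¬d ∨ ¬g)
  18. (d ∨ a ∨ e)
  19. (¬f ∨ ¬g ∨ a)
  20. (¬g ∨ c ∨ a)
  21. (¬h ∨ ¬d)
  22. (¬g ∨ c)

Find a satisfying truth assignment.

a=T  b=T  c=T  d=F  e=T  f=F  g=T  h=F

Check each clause:
  1. (b ∨ ¬h) — ¬h is true.
  2. (b ∨ f) — b is true.
  3. (¬h ∨ ¬c) — ¬h is true.
  4. (¬d ∨ g ∨ a) — a is true.
  5. (a ∨ ¬f) — a is true.
  6. (¬h ∨ ¬f) — ¬h is true.
  7. (d ∨ a ∨ h) — a is true.
  8. (¬c ∨ ¬b ∨ g) — g is true.
  9. (b ∨ ¬g) — b is true.
  10. (¬f ∨ ¬e) — ¬f is true.
  11. (h ∨ e ∨ ¬b) — e is true.
  12. (a ∨ ¬h) — ¬h is true.
  13. (¬h ∨ ¬g) — ¬h is true.
  14. (g ∨ b ∨ f) — b is true.
  15. (g ∨ f) — g is true.
  16. (h ∨ a ∨ ¬f) — a is true.
  17. (¬g ∨ h ∨ ¬d) — ¬d is true.
  18. (d ∨ e ∨ a) — a is true.
  19. (¬g ∨ a ∨ ¬f) — a is true.
  20. (a ∨ c ∨ ¬g) — c is true.
  21. (¬d ∨ ¬h) — ¬h is true.
  22. (c ∨ ¬g) — c is true.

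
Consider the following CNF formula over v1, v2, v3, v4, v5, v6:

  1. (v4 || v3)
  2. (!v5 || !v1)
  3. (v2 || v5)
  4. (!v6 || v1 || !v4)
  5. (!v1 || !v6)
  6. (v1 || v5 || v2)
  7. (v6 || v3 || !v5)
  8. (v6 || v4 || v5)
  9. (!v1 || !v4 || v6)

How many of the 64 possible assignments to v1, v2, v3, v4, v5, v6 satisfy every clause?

9

Case analysis on v1 and v5:
  v1=T, v5=T: a clause becomes empty — 0.
  v1=T, v5=F: a clause becomes empty — 0.
  v1=F, v5=T: v2 free; 3 ways for (v3,v4,v6) × 2^1 = 6.
  v1=F, v5=F: remaining (v2,v3,v4,v6) ∈ {(T,F,T,F); (T,T,F,T); (T,T,T,F)} — 3.
Total: 0 + 0 + 6 + 3 = 9.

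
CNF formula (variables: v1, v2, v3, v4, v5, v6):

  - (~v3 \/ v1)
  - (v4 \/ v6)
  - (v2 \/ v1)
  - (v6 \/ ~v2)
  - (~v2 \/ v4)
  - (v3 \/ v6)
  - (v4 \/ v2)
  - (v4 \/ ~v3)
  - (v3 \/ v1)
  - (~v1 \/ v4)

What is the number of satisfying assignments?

10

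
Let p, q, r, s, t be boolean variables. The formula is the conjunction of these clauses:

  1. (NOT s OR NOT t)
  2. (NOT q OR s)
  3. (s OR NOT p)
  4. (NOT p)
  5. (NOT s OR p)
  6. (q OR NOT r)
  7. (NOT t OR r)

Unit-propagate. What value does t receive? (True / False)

False

(NOT p) is a unit clause: p = False.
(NOT s OR p) with p = False leaves only NOT s, so s = False.
From (s OR NOT q) and s = False: q = False.
In (NOT r OR q), q is now false; NOT r must hold, so r = False.
(NOT t OR r): since r = False, the clause reduces to (NOT t). t = False.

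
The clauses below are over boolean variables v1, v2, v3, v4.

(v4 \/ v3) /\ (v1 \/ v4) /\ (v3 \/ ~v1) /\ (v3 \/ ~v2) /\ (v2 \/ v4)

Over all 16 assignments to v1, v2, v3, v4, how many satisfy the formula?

The models are:
  v1=F v2=F v3=F v4=T
  v1=F v2=F v3=T v4=T
  v1=F v2=T v3=T v4=T
  v1=T v2=F v3=T v4=T
  v1=T v2=T v3=T v4=F
  v1=T v2=T v3=T v4=T
Count: 6.

6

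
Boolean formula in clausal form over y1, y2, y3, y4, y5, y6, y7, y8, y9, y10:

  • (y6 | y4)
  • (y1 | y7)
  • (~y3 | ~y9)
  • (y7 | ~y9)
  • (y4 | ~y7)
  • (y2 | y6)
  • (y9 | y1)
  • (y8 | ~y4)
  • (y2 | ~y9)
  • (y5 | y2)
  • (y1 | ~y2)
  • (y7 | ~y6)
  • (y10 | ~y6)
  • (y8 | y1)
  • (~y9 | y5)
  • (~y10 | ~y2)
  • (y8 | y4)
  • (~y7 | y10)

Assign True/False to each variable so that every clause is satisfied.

y1 = True, y2 = True, y3 = False, y4 = True, y5 = False, y6 = False, y7 = False, y8 = True, y9 = False, y10 = False

Check each clause:
  1. (y4 | y6) — y4 is true.
  2. (y7 | y1) — y1 is true.
  3. (~y9 | ~y3) — ~y3 is true.
  4. (y7 | ~y9) — ~y9 is true.
  5. (y4 | ~y7) — ~y7 is true.
  6. (y2 | y6) — y2 is true.
  7. (y9 | y1) — y1 is true.
  8. (y8 | ~y4) — y8 is true.
  9. (~y9 | y2) — y2 is true.
  10. (y2 | y5) — y2 is true.
  11. (~y2 | y1) — y1 is true.
  12. (y7 | ~y6) — ~y6 is true.
  13. (~y6 | y10) — ~y6 is true.
  14. (y1 | y8) — y8 is true.
  15. (y5 | ~y9) — ~y9 is true.
  16. (~y2 | ~y10) — ~y10 is true.
  17. (y8 | y4) — y8 is true.
  18. (~y7 | y10) — ~y7 is true.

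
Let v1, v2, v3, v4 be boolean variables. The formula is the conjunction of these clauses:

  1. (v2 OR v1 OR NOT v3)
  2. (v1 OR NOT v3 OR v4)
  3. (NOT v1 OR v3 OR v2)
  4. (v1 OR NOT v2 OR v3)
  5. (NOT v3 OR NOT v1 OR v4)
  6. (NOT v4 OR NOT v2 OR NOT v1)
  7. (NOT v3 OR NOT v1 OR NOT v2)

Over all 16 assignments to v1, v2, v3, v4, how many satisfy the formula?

The models are:
  v1=0 v2=0 v3=0 v4=0
  v1=0 v2=0 v3=0 v4=1
  v1=0 v2=1 v3=1 v4=1
  v1=1 v2=0 v3=1 v4=1
  v1=1 v2=1 v3=0 v4=0
Count: 5.

5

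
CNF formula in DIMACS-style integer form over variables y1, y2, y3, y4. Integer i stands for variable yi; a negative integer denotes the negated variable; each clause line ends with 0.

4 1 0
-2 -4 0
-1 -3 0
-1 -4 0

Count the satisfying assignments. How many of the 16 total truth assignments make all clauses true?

4

The models are:
  y1=F y2=F y3=F y4=T
  y1=F y2=F y3=T y4=T
  y1=T y2=F y3=F y4=F
  y1=T y2=T y3=F y4=F
That's 4 in total.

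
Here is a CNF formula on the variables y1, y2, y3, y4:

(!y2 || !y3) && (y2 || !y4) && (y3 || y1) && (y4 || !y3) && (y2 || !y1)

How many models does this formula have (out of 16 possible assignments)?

2

Satisfying assignments:
  y1=1 y2=1 y3=0 y4=0
  y1=1 y2=1 y3=0 y4=1
Count: 2.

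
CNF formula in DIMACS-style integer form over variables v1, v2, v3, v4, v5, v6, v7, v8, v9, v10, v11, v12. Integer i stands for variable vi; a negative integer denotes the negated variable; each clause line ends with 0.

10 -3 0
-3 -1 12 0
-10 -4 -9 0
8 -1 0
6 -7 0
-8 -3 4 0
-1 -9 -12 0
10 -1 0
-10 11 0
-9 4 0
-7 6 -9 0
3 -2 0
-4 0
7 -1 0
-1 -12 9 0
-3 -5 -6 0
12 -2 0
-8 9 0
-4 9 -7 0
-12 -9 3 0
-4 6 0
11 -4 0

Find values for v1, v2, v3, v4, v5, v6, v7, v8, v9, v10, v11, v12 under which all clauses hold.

Unit propagation: (¬v4) forces v4 = False.
The clause (¬v9) is unit: v9 must be False.
Unit propagation: (¬v8) forces v8 = False.
The clause (¬v1) is unit: v1 must be False.
Pure literal: v2 appears only negated; assign v2 = False.
Pure literal: v5 appears only negated; assign v5 = False.
Try v3 = False.
For the remaining variables, v6 = True, v7 = False, v10 = False, v11 = False, v12 = True works.
Check each clause:
  1. {¬v3, v10} — ¬v3 is true.
  2. {¬v3, ¬v1, v12} — v12 is true.
  3. {¬v10, ¬v4, ¬v9} — ¬v4 is true.
  4. {¬v1, v8} — ¬v1 is true.
  5. {v6, ¬v7} — ¬v7 is true.
  6. {¬v3, v4, ¬v8} — ¬v8 is true.
  7. {¬v1, ¬v12, ¬v9} — ¬v1 is true.
  8. {¬v1, v10} — ¬v1 is true.
  9. {¬v10, v11} — ¬v10 is true.
  10. {v4, ¬v9} — ¬v9 is true.
  11. {v6, ¬v9, ¬v7} — ¬v7 is true.
  12. {¬v2, v3} — ¬v2 is true.
  13. {¬v4} — ¬v4 is true.
  14. {v7, ¬v1} — ¬v1 is true.
  15. {¬v1, v9, ¬v12} — ¬v1 is true.
  16. {¬v3, ¬v5, ¬v6} — ¬v5 is true.
  17. {v12, ¬v2} — v12 is true.
  18. {¬v8, v9} — ¬v8 is true.
  19. {v9, ¬v4, ¬v7} — ¬v4 is true.
  20. {¬v9, ¬v12, v3} — ¬v9 is true.
  21. {¬v4, v6} — ¬v4 is true.
  22. {¬v4, v11} — ¬v4 is true.

v1 = F  v2 = F  v3 = F  v4 = F  v5 = F  v6 = T  v7 = F  v8 = F  v9 = F  v10 = F  v11 = F  v12 = T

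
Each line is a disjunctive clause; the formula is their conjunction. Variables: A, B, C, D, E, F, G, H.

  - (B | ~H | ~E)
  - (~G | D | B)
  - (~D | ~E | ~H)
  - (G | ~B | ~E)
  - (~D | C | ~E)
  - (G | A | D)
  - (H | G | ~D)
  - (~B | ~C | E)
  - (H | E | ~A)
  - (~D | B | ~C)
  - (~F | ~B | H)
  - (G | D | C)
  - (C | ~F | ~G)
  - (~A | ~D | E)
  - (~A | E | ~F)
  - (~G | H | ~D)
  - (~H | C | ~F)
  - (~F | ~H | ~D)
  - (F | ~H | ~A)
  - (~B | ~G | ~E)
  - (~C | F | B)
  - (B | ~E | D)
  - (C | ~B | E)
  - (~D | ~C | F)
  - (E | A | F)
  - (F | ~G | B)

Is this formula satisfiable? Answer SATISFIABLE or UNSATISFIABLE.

D = True:
  E = True:
    propagation gives H=False, C=True, G=True; an empty clause results — contradiction.
  E = False:
    propagation gives A=False, F=True, H=False, G=True; an empty clause results — contradiction.
D = False:
  B = True:
    E = True:
      propagation gives G=True; contradiction.
    E = False:
      propagation gives C=False; contradiction.
  B = False:
    propagation gives G=False, A=True, C=True, F=True; an empty clause results — contradiction.
Every branch closes, so no satisfying assignment exists.

UNSATISFIABLE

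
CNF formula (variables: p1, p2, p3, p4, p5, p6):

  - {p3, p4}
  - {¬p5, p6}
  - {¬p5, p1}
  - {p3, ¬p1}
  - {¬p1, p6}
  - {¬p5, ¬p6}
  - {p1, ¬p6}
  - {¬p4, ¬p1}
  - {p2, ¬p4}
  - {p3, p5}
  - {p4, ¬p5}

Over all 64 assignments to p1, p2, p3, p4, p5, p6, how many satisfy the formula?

Satisfying assignments:
  p1=0 p2=0 p3=1 p4=0 p5=0 p6=0
  p1=0 p2=1 p3=1 p4=0 p5=0 p6=0
  p1=0 p2=1 p3=1 p4=1 p5=0 p6=0
  p1=1 p2=0 p3=1 p4=0 p5=0 p6=1
  p1=1 p2=1 p3=1 p4=0 p5=0 p6=1
Count: 5.

5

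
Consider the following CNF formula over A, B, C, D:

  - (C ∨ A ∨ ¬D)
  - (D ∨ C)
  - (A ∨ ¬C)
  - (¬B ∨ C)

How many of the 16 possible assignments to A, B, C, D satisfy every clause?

5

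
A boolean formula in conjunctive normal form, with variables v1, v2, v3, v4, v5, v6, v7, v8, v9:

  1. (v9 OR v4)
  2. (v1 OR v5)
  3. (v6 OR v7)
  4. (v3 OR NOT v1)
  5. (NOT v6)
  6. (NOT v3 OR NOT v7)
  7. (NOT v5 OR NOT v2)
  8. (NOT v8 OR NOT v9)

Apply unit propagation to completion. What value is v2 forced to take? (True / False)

(NOT v6) stands alone — v6 = False.
In (v6 OR v7), v6 is now false; v7 must hold, so v7 = True.
(NOT v3 OR NOT v7): since v7 = True, the clause reduces to (NOT v3). v3 = False.
(v3 OR NOT v1) with v3 = False leaves only NOT v1, so v1 = False.
From (v5 OR v1) and v1 = False: v5 = True.
(NOT v5 OR NOT v2) with v5 = True leaves only NOT v2, so v2 = False.

False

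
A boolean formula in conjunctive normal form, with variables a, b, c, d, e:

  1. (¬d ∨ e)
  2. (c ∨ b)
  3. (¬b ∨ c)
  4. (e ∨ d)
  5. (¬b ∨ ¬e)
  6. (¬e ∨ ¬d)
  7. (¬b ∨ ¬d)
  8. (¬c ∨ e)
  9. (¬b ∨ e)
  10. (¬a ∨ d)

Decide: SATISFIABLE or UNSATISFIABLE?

Pure literal: a appears only negated; assign a = False.
Set b = False and propagate.
  then c is forced to True.
  then e is forced to True.
  then d is forced to False.
Every clause has at least one true literal under this assignment.
So a = F, b = F, c = T, d = F, e = T is a satisfying assignment.

SATISFIABLE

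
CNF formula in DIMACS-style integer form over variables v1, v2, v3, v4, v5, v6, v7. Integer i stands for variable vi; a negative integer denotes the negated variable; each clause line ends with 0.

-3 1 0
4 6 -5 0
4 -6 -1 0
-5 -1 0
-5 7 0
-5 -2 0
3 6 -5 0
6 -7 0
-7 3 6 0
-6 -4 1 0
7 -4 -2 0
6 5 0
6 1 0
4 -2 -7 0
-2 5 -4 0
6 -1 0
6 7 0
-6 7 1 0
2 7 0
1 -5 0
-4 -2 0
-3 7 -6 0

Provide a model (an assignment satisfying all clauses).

Branch on v1: take v1 = True.
  then v5 is forced to False.
  then v6 is forced to True.
  then v4 is forced to True.
  then v2 is forced to False.
  then v7 is forced to True.
v3 is now unconstrained; take v3 = True.
Every clause has at least one true literal under this assignment.
Check each clause:
  1. (v1 OR NOT v3) — v1 is true.
  2. (NOT v5 OR v6 OR v4) — NOT v5 is true.
  3. (NOT v1 OR NOT v6 OR v4) — v4 is true.
  4. (NOT v5 OR NOT v1) — NOT v5 is true.
  5. (v7 OR NOT v5) — NOT v5 is true.
  6. (NOT v5 OR NOT v2) — NOT v5 is true.
  7. (v3 OR NOT v5 OR v6) — v3 is true.
  8. (v6 OR NOT v7) — v6 is true.
  9. (v6 OR NOT v7 OR v3) — v3 is true.
  10. (NOT v6 OR NOT v4 OR v1) — v1 is true.
  11. (NOT v4 OR NOT v2 OR v7) — NOT v2 is true.
  12. (v6 OR v5) — v6 is true.
  13. (v6 OR v1) — v1 is true.
  14. (NOT v2 OR v4 OR NOT v7) — v4 is true.
  15. (v5 OR NOT v2 OR NOT v4) — NOT v2 is true.
  16. (NOT v1 OR v6) — v6 is true.
  17. (v7 OR v6) — v6 is true.
  18. (v7 OR NOT v6 OR v1) — v1 is true.
  19. (v7 OR v2) — v7 is true.
  20. (NOT v5 OR v1) — v1 is true.
  21. (NOT v2 OR NOT v4) — NOT v2 is true.
  22. (NOT v3 OR NOT v6 OR v7) — v7 is true.

v1=True, v2=False, v3=True, v4=True, v5=False, v6=True, v7=True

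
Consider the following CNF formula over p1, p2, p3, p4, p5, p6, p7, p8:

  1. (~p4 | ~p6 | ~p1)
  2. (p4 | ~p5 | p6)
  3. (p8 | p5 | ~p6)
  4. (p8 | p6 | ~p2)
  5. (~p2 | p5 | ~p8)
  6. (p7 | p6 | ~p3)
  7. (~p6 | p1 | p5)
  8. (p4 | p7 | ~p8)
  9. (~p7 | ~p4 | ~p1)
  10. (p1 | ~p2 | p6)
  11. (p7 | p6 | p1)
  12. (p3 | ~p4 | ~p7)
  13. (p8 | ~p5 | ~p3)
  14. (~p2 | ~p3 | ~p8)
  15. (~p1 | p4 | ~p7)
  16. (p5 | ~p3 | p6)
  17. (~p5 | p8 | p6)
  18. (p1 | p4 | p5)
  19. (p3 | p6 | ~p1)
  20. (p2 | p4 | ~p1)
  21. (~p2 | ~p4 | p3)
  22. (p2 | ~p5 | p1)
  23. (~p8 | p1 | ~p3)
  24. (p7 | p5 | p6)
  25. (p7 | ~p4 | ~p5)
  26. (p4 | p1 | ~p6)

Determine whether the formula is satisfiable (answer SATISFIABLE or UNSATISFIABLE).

SATISFIABLE

Set p1 = True and propagate.
Branch on p2: take p2 = True.
Try p3 = False.
  then p6 is forced to True.
  then p4 is forced to False.
  then p7 is forced to False.
  then p8 is forced to False.
  then p5 is forced to True.
So p1=1, p2=1, p3=0, p4=0, p5=1, p6=1, p7=0, p8=0 is a satisfying assignment.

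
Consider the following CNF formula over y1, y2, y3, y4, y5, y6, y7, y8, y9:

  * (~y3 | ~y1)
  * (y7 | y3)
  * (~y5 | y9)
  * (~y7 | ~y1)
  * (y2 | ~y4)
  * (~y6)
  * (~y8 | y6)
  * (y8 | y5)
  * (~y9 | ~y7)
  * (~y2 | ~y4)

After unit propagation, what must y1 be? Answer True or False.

False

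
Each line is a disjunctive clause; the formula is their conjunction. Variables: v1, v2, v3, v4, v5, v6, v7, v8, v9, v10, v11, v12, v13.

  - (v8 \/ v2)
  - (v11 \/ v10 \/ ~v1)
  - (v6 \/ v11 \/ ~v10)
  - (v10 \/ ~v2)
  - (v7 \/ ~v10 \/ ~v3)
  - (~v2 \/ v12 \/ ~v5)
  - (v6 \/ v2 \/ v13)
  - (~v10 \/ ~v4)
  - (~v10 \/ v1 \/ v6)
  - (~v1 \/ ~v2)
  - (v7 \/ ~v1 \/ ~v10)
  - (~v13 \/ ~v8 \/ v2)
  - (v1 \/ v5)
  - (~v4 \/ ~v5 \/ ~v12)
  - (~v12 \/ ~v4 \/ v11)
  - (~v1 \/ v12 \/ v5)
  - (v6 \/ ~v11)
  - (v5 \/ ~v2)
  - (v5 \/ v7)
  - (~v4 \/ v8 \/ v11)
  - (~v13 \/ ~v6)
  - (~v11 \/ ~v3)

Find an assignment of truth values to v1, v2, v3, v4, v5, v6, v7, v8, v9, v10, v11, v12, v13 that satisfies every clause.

v1 = 0  v2 = 0  v3 = 0  v4 = 0  v5 = 1  v6 = 1  v7 = 1  v8 = 1  v9 = 0  v10 = 1  v11 = 1  v12 = 1  v13 = 0

Pure literal: v3 appears only negated; assign v3 = False.
Pure literal: v4 appears only negated; assign v4 = False.
Set v1 = False and propagate.
  then v5 is forced to True.
For the remaining variables, v2 = False, v6 = True, v7 = True, v8 = True, v9 = False, v10 = True, v11 = True, v12 = True, v13 = False works.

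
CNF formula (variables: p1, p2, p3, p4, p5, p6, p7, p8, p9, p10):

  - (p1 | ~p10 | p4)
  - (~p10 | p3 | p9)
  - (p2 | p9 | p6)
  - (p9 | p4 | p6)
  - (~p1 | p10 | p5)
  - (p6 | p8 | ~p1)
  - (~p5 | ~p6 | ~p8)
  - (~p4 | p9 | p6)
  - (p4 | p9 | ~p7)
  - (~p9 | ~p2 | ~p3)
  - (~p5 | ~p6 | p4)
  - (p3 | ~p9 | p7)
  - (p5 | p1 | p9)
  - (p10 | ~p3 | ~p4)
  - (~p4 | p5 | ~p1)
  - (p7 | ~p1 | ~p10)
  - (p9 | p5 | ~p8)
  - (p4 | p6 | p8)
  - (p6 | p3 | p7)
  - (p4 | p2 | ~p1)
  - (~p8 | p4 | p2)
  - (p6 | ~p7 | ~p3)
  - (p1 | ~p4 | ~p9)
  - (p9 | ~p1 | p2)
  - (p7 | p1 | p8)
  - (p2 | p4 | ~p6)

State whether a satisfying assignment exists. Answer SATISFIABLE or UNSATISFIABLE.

Branch on p1: take p1 = True.
Set p2 = True and propagate.
For the remaining variables, p3 = False, p4 = True, p5 = True, p6 = True, p7 = True, p8 = False, p9 = True, p10 = True works.
So p1=True  p2=True  p3=False  p4=True  p5=True  p6=True  p7=True  p8=False  p9=True  p10=True is a satisfying assignment.

SATISFIABLE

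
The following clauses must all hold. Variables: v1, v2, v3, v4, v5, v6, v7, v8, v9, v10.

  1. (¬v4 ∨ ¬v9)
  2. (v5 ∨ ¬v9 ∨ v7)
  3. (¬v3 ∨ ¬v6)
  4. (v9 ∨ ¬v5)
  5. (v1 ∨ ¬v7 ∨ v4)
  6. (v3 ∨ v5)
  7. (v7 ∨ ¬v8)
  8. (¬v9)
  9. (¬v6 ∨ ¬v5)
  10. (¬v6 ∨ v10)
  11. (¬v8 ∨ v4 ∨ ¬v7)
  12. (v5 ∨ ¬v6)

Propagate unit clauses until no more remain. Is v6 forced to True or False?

False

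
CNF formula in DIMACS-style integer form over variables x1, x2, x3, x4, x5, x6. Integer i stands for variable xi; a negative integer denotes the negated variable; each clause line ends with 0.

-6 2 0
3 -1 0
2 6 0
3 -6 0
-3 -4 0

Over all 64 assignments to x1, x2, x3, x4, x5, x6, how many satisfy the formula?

Case analysis on x3 and x6:
  x3=T, x6=T: remaining (x1,x2,x4,x5) ∈ {(F,T,F,F); (F,T,F,T); (T,T,F,F); (T,T,F,T)} — 4.
  x3=T, x6=F: remaining (x1,x2,x4,x5) ∈ {(F,T,F,F); (F,T,F,T); (T,T,F,F); (T,T,F,T)} — 4.
  x3=F, x6=T: a clause becomes empty — 0.
  x3=F, x6=F: remaining (x1,x2,x4,x5) ∈ {(F,T,F,F); (F,T,F,T); (F,T,T,F); (F,T,T,T)} — 4.
Total: 4 + 4 + 0 + 4 = 12.

12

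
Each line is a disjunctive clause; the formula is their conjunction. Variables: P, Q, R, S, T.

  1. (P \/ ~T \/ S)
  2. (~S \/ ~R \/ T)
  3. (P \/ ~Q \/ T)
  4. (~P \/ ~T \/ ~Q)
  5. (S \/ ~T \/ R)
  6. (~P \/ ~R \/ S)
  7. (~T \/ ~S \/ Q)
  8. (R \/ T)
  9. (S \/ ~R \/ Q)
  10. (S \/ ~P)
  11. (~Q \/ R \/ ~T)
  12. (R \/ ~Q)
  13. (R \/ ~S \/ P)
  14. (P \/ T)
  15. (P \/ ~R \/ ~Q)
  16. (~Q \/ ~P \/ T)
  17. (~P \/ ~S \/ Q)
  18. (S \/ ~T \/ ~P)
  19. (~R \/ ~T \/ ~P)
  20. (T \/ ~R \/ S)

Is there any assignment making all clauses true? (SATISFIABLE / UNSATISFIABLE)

T = True:
  P = True:
    propagation gives Q=False, S=False; an empty clause results — contradiction.
  P = False:
    propagation gives S=True, Q=True, R=True; an empty clause results — contradiction.
T = False:
  propagation gives R=True, S=False; an empty clause results — contradiction.
Every branch closes, so no satisfying assignment exists.

UNSATISFIABLE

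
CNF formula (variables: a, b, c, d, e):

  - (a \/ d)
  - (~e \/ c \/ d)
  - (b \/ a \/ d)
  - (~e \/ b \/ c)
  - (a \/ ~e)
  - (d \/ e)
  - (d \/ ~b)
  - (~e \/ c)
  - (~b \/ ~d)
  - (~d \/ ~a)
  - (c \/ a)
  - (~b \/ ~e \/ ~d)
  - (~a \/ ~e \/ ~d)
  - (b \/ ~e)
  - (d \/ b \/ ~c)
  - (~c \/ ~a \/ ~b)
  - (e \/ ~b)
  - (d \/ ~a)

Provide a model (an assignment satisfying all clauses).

Branch on a: take a = False.
  then d is forced to True.
  then e is forced to False.
  then b is forced to False.
  then c is forced to True.

a=F, b=F, c=T, d=T, e=F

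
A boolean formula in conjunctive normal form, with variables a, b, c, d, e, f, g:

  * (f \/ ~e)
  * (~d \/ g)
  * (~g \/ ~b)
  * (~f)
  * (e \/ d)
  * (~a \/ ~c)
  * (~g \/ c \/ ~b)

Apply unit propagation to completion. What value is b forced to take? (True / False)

False

(~f) stands alone — f = False.
From (~e \/ f) and f = False: e = False.
In (e \/ d), e is now false; d must hold, so d = True.
From (g \/ ~d) and d = True: g = True.
In (~g \/ ~b), ~g is now false; ~b must hold, so b = False.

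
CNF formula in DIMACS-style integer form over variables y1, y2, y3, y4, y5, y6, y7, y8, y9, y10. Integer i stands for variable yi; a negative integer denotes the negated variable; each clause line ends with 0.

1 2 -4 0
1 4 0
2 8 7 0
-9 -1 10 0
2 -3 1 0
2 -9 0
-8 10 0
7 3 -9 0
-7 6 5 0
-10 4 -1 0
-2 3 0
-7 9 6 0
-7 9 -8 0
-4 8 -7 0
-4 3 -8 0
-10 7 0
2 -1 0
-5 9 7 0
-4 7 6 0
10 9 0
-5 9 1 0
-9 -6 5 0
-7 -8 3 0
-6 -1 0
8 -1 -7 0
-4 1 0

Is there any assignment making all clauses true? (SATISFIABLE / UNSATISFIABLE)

SATISFIABLE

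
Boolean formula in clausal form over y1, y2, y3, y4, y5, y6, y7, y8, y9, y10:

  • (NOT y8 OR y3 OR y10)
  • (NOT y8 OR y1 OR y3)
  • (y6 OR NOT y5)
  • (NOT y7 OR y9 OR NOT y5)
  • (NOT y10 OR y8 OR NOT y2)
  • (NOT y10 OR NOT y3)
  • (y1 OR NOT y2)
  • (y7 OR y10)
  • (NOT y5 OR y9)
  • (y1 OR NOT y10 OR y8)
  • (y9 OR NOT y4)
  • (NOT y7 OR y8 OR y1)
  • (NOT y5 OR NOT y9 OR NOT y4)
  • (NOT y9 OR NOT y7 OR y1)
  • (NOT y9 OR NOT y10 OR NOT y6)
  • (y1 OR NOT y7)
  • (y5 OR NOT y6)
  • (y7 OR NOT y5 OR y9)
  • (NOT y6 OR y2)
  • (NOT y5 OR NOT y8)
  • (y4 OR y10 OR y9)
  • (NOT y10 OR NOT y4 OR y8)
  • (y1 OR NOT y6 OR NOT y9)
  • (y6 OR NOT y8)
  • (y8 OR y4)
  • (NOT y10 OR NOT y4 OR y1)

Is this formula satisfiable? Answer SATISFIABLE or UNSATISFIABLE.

Pure literal: y1 appears only positively; assign y1 = True.
Try y2 = False.
  then y6 is forced to False.
  then y5 is forced to False.
  then y8 is forced to False.
  then y4 is forced to True.
  then y9 is forced to True.
  then y10 is forced to False.
  then y7 is forced to True.
y3 is now unconstrained; take y3 = True.
Every clause has at least one true literal under this assignment.
So y1=T, y2=F, y3=T, y4=T, y5=F, y6=F, y7=T, y8=F, y9=T, y10=F is a satisfying assignment.

SATISFIABLE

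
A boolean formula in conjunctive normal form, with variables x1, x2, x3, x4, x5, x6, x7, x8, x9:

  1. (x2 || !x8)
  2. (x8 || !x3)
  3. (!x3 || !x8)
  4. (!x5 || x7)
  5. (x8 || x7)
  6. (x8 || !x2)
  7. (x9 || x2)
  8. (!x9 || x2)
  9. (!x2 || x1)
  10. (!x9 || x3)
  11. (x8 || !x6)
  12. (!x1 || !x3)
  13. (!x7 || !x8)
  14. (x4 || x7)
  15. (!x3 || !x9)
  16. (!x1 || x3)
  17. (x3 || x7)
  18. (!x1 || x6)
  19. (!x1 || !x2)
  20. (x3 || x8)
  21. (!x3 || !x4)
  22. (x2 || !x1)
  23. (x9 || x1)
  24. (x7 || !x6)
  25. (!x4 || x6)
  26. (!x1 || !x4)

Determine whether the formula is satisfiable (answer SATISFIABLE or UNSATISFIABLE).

UNSATISFIABLE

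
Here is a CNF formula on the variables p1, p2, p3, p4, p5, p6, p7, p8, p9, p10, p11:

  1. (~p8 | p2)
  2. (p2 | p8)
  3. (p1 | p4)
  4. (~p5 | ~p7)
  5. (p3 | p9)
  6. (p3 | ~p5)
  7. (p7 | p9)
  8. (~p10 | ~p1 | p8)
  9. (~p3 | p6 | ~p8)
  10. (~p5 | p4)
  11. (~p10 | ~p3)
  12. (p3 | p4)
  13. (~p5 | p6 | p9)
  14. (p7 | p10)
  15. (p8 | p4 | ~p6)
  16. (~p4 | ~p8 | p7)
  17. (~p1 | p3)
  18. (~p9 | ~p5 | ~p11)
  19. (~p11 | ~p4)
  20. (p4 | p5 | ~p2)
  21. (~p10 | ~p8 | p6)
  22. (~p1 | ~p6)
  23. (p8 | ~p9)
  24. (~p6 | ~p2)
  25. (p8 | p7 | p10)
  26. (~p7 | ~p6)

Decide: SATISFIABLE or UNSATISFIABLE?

SATISFIABLE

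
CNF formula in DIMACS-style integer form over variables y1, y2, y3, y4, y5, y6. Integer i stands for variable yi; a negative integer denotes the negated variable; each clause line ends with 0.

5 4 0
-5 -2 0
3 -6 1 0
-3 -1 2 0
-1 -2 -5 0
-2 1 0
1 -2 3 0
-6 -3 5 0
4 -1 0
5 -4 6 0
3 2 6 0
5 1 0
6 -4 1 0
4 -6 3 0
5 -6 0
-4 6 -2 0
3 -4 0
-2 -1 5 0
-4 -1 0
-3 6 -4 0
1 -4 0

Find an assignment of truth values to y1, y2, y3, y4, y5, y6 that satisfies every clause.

y1 = F, y2 = F, y3 = T, y4 = F, y5 = T, y6 = T

Branch on y1: take y1 = False.
  then y2 is forced to False.
  then y5 is forced to True.
  then y4 is forced to False.
Try y3 = True.
y6 is now unconstrained; take y6 = True.
Check each clause:
  1. (y5 | y4) — y5 is true.
  2. (~y2 | ~y5) — ~y2 is true.
  3. (y3 | ~y6 | y1) — y3 is true.
  4. (~y3 | y2 | ~y1) — ~y1 is true.
  5. (~y5 | ~y1 | ~y2) — ~y1 is true.
  6. (y1 | ~y2) — ~y2 is true.
  7. (y3 | ~y2 | y1) — y3 is true.
  8. (~y3 | ~y6 | y5) — y5 is true.
  9. (y4 | ~y1) — ~y1 is true.
  10. (y6 | ~y4 | y5) — ~y4 is true.
  11. (y2 | y6 | y3) — y3 is true.
  12. (y1 | y5) — y5 is true.
  13. (y1 | y6 | ~y4) — ~y4 is true.
  14. (~y6 | y4 | y3) — y3 is true.
  15. (y5 | ~y6) — y5 is true.
  16. (~y4 | y6 | ~y2) — ~y4 is true.
  17. (~y4 | y3) — y3 is true.
  18. (~y1 | y5 | ~y2) — y5 is true.
  19. (~y4 | ~y1) — ~y4 is true.
  20. (~y4 | y6 | ~y3) — ~y4 is true.
  21. (y1 | ~y4) — ~y4 is true.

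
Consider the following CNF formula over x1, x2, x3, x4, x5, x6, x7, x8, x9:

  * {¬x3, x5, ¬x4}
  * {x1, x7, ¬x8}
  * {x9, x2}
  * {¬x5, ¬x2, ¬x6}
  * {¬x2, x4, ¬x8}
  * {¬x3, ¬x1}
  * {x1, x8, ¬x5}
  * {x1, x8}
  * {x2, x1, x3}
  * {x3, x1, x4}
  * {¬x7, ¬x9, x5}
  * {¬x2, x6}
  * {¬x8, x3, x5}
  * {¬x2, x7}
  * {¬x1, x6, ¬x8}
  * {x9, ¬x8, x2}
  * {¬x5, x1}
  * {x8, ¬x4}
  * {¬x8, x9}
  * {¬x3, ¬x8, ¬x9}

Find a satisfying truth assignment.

Branch on x1: take x1 = True.
  then x3 is forced to False.
The remaining clauses are satisfied by x2 = False, x4 = False, x5 = True, x6 = False, x7 = False, x8 = False, x9 = True.
Every clause has at least one true literal under this assignment.

x1 = T, x2 = F, x3 = F, x4 = F, x5 = T, x6 = F, x7 = F, x8 = F, x9 = T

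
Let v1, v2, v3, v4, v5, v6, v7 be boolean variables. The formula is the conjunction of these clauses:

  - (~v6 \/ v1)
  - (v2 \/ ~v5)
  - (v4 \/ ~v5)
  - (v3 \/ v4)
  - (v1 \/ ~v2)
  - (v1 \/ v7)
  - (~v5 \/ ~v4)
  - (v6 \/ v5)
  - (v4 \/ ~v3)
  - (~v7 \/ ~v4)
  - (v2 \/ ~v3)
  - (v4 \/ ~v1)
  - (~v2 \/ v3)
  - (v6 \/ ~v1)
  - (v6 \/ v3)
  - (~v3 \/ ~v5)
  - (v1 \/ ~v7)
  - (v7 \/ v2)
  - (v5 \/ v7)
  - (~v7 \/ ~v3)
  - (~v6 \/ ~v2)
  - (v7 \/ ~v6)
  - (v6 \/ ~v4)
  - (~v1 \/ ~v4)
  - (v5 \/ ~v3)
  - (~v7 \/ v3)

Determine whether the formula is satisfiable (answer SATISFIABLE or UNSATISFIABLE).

UNSATISFIABLE

v3 = True:
  propagation gives v4=True, v5=False; an empty clause results — contradiction.
v3 = False:
  propagation gives v4=True, v5=False, v6=True, v1=True; an empty clause results — contradiction.
Every branch closes, so no satisfying assignment exists.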